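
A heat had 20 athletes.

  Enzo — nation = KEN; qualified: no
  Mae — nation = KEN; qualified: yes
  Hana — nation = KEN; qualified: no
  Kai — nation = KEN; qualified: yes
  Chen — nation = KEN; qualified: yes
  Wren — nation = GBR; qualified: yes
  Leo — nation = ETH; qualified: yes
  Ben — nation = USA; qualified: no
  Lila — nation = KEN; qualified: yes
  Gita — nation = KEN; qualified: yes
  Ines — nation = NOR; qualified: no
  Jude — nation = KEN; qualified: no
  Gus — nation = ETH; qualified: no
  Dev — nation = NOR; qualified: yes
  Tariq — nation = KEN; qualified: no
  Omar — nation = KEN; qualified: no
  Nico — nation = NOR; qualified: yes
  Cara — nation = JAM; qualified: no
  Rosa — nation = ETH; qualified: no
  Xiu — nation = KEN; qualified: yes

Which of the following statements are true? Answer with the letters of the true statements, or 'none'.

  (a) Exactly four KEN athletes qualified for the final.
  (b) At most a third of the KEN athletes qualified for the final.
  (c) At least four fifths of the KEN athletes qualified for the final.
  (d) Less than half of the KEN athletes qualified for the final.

none

|A| = 11, |A ∩ B| = 6, |A ∖ B| = 5.
(a) |A ∩ B| = 4: fails.
(b) |A ∩ B| / |A| ≤ 1/3: fails.
(c) |A ∩ B| / |A| ≥ 4/5: fails.
(d) |A ∩ B| < |A ∖ B|: fails.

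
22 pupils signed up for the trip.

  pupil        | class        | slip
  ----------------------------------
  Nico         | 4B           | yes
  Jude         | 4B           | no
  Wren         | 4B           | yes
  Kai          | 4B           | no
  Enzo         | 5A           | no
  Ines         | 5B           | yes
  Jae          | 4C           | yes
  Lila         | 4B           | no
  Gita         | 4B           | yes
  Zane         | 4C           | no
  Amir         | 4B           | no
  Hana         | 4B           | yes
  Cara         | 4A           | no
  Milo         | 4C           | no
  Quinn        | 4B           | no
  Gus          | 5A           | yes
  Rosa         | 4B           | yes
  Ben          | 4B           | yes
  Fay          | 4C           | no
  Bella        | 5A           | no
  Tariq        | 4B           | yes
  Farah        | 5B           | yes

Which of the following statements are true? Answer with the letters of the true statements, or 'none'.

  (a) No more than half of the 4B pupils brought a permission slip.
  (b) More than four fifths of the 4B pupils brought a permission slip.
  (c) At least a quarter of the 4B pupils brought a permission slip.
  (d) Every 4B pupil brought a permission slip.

|A| = 12, |A ∩ B| = 7, |A ∖ B| = 5.
(a) |A ∩ B| ≤ |A ∖ B|: fails.
(b) |A ∩ B| / |A| > 4/5: fails.
(c) |A ∩ B| / |A| ≥ 1/4: holds.
(d) A ⊆ B, i.e. every element of A is in B (|A ∖ B| = 0): fails.

(c)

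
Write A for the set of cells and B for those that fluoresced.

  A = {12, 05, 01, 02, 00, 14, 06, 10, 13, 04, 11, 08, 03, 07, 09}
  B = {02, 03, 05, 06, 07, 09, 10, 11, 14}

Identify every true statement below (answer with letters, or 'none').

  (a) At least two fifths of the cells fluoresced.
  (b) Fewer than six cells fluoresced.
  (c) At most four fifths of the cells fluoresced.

|A| = 15, |A ∩ B| = 9, |A ∖ B| = 6.
(a) |A ∩ B| / |A| ≥ 2/5: holds.
(b) |A ∩ B| < 6: fails.
(c) |A ∩ B| / |A| ≤ 4/5: holds.

(a), (c)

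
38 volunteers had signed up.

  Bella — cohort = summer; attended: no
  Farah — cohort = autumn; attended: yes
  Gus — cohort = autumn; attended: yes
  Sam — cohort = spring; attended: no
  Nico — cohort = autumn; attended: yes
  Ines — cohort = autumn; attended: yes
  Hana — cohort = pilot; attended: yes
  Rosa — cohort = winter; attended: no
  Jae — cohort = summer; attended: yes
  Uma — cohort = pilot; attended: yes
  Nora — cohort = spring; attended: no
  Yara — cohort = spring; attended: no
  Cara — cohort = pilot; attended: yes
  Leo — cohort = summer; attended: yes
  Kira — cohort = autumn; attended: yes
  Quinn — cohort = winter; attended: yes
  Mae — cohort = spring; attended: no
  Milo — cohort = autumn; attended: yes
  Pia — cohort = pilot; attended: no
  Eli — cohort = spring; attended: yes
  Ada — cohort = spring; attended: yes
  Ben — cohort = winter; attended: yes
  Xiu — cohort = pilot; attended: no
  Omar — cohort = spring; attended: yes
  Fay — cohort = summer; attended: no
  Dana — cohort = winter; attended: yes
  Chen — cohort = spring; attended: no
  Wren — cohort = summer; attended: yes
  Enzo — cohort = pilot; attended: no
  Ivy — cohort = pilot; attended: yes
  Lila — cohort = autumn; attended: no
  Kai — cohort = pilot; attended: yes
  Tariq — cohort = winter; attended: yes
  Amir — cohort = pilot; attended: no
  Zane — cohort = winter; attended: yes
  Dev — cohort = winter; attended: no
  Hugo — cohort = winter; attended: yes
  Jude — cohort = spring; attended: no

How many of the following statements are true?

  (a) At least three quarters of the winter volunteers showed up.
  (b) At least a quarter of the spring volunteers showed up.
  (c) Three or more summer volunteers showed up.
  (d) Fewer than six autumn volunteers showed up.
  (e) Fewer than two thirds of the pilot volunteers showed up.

4

(a) winter: |A| = 8, |A ∩ B| = 6; needs |A ∩ B| / |A| ≥ 3/4 — true.
(b) spring: |A| = 9, |A ∩ B| = 3; needs |A ∩ B| / |A| ≥ 1/4 — true.
(c) summer: |A| = 5, |A ∩ B| = 3; needs |A ∩ B| ≥ 3 — true.
(d) autumn: |A| = 7, |A ∩ B| = 6; needs |A ∩ B| < 6 — false.
(e) pilot: |A| = 9, |A ∩ B| = 5; needs |A ∩ B| / |A| < 2/3 — true.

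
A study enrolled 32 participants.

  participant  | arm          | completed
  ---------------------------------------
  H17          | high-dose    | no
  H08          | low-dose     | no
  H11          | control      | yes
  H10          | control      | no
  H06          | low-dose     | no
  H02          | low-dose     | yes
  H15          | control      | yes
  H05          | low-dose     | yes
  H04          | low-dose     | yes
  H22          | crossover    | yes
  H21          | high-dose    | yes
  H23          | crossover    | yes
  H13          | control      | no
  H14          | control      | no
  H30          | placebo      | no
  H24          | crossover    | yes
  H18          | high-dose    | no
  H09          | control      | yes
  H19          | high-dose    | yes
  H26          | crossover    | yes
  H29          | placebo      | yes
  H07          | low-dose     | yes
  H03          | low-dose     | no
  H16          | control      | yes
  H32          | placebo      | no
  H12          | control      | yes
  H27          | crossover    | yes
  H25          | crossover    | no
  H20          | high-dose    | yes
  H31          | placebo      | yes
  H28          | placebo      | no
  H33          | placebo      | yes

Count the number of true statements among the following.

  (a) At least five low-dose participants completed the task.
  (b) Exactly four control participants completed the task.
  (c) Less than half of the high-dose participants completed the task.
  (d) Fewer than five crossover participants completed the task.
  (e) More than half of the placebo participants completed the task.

0

(a) low-dose: |A| = 7, |A ∩ B| = 4; needs |A ∩ B| ≥ 5 — false.
(b) control: |A| = 8, |A ∩ B| = 5; needs |A ∩ B| = 4 — false.
(c) high-dose: |A| = 5, |A ∩ B| = 3; needs |A ∩ B| < |A ∖ B| — false.
(d) crossover: |A| = 6, |A ∩ B| = 5; needs |A ∩ B| < 5 — false.
(e) placebo: |A| = 6, |A ∩ B| = 3; needs |A ∩ B| > |A ∖ B| — false.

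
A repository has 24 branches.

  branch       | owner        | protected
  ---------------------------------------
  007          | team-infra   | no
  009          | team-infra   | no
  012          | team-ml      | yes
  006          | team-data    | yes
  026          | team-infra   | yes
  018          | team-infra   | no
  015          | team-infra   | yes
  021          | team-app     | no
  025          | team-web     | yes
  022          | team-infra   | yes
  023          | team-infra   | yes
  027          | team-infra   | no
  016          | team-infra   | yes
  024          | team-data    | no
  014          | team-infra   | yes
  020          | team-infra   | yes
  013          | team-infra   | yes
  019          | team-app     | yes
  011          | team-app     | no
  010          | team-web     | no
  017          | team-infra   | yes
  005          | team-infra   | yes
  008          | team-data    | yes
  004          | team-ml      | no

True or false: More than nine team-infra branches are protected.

The determiner here denotes the relation: |A ∩ B| > 9.
A (the restrictor) = {007, 009, 026, 018, 015, 022, 023, 027, 016, 014, 020, 013, 017, 005}, |A| = 14.
A ∩ B = {026, 015, 022, 023, 016, 014, 020, 013, 017, 005}, so |A ∩ B| = 10.
|A ∩ B| = 10, so the statement is true.

True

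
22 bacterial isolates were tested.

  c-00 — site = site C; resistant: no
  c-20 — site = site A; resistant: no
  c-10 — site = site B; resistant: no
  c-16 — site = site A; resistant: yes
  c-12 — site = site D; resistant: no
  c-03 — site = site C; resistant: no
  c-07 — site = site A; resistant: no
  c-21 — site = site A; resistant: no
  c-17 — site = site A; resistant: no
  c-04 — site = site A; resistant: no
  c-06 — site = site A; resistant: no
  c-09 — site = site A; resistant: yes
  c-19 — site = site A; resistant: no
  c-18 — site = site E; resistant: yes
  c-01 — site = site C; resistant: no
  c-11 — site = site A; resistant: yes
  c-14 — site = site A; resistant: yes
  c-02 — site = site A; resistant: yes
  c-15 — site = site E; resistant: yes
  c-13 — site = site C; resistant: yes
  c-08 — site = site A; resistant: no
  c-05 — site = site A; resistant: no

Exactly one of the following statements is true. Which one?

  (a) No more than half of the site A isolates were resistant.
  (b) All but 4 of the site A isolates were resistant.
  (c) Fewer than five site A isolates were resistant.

|A| = 14, |A ∩ B| = 5, |A ∖ B| = 9.
(a) requires |A ∩ B| ≤ |A ∖ B|: true.
(b) requires |A ∖ B| = 4: false.
(c) requires |A ∩ B| < 5: false.

(a)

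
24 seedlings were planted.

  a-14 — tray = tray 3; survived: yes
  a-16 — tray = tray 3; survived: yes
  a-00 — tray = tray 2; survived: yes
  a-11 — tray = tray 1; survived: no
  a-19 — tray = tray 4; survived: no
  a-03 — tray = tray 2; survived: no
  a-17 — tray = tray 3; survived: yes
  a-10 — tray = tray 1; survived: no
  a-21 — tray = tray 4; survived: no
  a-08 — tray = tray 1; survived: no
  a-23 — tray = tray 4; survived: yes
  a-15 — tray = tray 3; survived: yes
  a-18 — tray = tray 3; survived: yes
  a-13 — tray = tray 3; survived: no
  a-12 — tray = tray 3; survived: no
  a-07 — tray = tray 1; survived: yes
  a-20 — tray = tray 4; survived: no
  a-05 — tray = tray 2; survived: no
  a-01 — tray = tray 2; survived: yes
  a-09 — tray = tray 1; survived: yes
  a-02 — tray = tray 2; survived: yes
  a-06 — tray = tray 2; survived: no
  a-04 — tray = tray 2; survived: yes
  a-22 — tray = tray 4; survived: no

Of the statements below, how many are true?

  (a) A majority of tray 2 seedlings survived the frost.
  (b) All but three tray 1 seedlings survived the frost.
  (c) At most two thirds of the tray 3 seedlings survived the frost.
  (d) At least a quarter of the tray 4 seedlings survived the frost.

2

(a) tray 2: |A| = 7, |A ∩ B| = 4; needs |A ∩ B| > |A ∖ B| — true.
(b) tray 1: |A| = 5, |A ∩ B| = 2; needs |A ∖ B| = 3 — true.
(c) tray 3: |A| = 7, |A ∩ B| = 5; needs |A ∩ B| / |A| ≤ 2/3 — false.
(d) tray 4: |A| = 5, |A ∩ B| = 1; needs |A ∩ B| / |A| ≥ 1/4 — false.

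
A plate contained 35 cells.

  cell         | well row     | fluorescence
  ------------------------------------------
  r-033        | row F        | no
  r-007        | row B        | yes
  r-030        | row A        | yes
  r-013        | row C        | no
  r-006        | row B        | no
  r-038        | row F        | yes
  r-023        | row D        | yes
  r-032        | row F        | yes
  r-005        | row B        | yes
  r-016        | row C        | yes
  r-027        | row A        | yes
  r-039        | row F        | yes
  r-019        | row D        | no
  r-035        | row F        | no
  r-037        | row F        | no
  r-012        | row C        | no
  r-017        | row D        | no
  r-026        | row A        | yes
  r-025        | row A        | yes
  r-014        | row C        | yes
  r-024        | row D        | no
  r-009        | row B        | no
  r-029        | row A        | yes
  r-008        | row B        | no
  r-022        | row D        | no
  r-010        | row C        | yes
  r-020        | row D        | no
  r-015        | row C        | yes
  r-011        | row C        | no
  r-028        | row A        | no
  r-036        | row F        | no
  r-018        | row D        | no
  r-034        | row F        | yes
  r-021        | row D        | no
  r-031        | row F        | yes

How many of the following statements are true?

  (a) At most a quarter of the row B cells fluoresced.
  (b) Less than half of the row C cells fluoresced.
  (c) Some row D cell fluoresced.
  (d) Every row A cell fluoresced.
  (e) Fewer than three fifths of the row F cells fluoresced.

(a) row B: |A| = 5, |A ∩ B| = 2; needs |A ∩ B| / |A| ≤ 1/4 — false.
(b) row C: |A| = 7, |A ∩ B| = 4; needs |A ∩ B| < |A ∖ B| — false.
(c) row D: |A| = 8, |A ∩ B| = 1; needs A ∩ B ≠ ∅ (|A ∩ B| ≥ 1) — true.
(d) row A: |A| = 6, |A ∩ B| = 5; needs A ⊆ B, i.e. every element of A is in B (|A ∖ B| = 0) — false.
(e) row F: |A| = 9, |A ∩ B| = 5; needs |A ∩ B| / |A| < 3/5 — true.

2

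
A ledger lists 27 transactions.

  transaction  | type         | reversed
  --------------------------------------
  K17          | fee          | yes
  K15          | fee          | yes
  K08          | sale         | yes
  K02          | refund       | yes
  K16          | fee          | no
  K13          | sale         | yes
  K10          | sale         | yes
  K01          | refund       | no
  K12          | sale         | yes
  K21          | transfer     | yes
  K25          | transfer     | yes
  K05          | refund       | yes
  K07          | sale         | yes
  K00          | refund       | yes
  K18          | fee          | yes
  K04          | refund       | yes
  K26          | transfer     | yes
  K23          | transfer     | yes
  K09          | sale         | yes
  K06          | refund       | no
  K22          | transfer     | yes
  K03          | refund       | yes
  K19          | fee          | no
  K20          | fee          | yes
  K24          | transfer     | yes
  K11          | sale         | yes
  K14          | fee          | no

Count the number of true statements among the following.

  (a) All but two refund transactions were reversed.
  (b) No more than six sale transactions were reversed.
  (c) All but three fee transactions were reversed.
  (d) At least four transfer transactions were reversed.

(a) refund: |A| = 7, |A ∩ B| = 5; needs |A ∖ B| = 2 — true.
(b) sale: |A| = 7, |A ∩ B| = 7; needs |A ∩ B| ≤ 6 — false.
(c) fee: |A| = 7, |A ∩ B| = 4; needs |A ∖ B| = 3 — true.
(d) transfer: |A| = 6, |A ∩ B| = 6; needs |A ∩ B| ≥ 4 — true.

3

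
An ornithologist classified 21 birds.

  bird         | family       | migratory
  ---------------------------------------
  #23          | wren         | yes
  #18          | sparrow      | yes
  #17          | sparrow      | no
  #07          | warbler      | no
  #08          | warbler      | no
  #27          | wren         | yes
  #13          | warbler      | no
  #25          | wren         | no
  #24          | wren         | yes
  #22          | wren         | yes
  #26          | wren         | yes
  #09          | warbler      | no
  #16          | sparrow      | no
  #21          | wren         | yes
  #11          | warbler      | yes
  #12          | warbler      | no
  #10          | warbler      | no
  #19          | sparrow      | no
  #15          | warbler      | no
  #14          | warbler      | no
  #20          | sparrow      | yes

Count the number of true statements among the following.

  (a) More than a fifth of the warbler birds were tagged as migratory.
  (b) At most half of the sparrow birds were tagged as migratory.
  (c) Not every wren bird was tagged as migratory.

2

(a) warbler: |A| = 9, |A ∩ B| = 1; needs |A ∩ B| / |A| > 1/5 — false.
(b) sparrow: |A| = 5, |A ∩ B| = 2; needs |A ∩ B| ≤ |A ∖ B| — true.
(c) wren: |A| = 7, |A ∩ B| = 6; needs A ⊄ B (|A ∖ B| ≥ 1) — true.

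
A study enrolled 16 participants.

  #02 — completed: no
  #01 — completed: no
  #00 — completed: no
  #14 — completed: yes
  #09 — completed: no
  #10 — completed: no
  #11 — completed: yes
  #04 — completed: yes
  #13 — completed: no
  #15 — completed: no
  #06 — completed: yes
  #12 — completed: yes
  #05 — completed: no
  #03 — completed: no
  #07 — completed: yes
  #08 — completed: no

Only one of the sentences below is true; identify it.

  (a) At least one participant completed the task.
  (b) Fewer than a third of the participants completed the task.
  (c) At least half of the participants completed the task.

|A| = 16, |A ∩ B| = 6, |A ∖ B| = 10.
(a) requires A ∩ B ≠ ∅ (|A ∩ B| ≥ 1): true.
(b) requires |A ∩ B| / |A| < 1/3: false.
(c) requires |A ∩ B| ≥ |A ∖ B|: false.

(a)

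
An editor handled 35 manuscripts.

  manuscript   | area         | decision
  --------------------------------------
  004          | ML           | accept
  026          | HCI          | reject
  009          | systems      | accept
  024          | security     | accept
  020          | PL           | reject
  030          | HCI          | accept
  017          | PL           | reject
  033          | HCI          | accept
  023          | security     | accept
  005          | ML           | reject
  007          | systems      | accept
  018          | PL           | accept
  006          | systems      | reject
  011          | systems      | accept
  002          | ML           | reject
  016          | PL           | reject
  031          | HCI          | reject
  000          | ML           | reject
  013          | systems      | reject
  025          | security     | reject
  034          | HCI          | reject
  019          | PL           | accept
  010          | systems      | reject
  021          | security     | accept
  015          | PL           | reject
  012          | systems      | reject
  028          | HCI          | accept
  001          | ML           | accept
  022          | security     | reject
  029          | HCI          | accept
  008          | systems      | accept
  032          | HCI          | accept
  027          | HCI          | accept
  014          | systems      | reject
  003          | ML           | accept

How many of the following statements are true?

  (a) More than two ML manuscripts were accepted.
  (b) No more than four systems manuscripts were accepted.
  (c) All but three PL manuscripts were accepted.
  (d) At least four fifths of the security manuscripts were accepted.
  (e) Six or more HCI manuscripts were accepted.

3

(a) ML: |A| = 6, |A ∩ B| = 3; needs |A ∩ B| > 2 — true.
(b) systems: |A| = 9, |A ∩ B| = 4; needs |A ∩ B| ≤ 4 — true.
(c) PL: |A| = 6, |A ∩ B| = 2; needs |A ∖ B| = 3 — false.
(d) security: |A| = 5, |A ∩ B| = 3; needs |A ∩ B| / |A| ≥ 4/5 — false.
(e) HCI: |A| = 9, |A ∩ B| = 6; needs |A ∩ B| ≥ 6 — true.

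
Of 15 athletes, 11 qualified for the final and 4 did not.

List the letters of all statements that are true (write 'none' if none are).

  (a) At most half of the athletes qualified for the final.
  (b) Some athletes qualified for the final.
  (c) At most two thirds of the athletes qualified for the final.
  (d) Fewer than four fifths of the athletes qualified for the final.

(b), (d)

|A| = 15, |A ∩ B| = 11, |A ∖ B| = 4.
(a) |A ∩ B| ≤ |A ∖ B|: fails.
(b) A ∩ B ≠ ∅ (|A ∩ B| ≥ 1): holds.
(c) |A ∩ B| / |A| ≤ 2/3: fails.
(d) |A ∩ B| / |A| < 4/5: holds.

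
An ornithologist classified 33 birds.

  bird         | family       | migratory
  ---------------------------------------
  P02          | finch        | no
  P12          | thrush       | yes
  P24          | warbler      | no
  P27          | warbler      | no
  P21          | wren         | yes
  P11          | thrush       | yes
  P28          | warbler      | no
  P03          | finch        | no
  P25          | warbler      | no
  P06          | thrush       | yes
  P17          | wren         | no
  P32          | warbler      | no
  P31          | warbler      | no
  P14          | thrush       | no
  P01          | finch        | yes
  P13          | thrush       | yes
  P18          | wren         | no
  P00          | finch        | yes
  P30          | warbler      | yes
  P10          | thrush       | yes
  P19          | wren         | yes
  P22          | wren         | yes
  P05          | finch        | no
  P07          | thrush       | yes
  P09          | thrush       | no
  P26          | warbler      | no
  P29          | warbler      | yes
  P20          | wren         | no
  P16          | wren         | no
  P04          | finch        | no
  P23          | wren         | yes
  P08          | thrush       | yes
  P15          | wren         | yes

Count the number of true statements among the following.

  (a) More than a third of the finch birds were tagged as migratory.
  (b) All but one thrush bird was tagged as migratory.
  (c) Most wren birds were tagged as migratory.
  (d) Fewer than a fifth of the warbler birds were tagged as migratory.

1

(a) finch: |A| = 6, |A ∩ B| = 2; needs |A ∩ B| / |A| > 1/3 — false.
(b) thrush: |A| = 9, |A ∩ B| = 7; needs |A ∖ B| = 1 — false.
(c) wren: |A| = 9, |A ∩ B| = 5; needs |A ∩ B| > |A ∖ B| — true.
(d) warbler: |A| = 9, |A ∩ B| = 2; needs |A ∩ B| / |A| < 1/5 — false.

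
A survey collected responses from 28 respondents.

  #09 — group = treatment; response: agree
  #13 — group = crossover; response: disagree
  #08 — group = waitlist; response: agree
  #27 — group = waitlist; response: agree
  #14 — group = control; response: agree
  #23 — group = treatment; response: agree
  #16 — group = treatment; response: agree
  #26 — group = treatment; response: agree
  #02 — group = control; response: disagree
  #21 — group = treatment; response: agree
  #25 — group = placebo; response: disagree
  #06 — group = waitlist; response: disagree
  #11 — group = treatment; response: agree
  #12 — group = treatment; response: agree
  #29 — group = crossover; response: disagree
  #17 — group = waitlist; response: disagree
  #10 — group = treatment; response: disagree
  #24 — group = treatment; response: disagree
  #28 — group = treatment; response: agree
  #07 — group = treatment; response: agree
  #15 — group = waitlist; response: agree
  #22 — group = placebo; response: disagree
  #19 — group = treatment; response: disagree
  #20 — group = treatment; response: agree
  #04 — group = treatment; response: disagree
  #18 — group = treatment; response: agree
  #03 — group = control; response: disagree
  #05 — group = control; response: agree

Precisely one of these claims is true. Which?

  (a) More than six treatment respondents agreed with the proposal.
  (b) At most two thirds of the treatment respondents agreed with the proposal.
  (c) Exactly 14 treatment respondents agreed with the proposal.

(a)

|A| = 15, |A ∩ B| = 11, |A ∖ B| = 4.
(a) requires |A ∩ B| > 6: true.
(b) requires |A ∩ B| / |A| ≤ 2/3: false.
(c) requires |A ∩ B| = 14: false.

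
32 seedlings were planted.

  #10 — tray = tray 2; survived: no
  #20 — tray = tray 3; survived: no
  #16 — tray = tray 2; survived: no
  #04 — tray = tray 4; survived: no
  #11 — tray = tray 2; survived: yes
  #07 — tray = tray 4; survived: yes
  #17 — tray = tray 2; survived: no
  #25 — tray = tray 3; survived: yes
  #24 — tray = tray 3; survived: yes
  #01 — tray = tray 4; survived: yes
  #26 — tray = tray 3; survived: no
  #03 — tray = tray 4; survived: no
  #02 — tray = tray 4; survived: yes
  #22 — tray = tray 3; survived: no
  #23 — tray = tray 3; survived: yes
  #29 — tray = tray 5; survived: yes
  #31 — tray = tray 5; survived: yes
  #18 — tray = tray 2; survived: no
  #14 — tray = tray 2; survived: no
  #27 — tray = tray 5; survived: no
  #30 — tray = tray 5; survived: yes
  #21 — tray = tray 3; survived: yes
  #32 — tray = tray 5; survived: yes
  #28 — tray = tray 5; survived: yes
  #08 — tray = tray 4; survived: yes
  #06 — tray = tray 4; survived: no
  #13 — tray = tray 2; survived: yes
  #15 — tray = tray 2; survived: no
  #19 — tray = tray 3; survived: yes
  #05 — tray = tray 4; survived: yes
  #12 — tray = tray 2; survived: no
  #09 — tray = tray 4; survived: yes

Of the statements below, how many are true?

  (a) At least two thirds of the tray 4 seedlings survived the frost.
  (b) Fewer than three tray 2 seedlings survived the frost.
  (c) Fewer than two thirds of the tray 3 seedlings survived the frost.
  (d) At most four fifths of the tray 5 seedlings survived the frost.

(a) tray 4: |A| = 9, |A ∩ B| = 6; needs |A ∩ B| / |A| ≥ 2/3 — true.
(b) tray 2: |A| = 9, |A ∩ B| = 2; needs |A ∩ B| < 3 — true.
(c) tray 3: |A| = 8, |A ∩ B| = 5; needs |A ∩ B| / |A| < 2/3 — true.
(d) tray 5: |A| = 6, |A ∩ B| = 5; needs |A ∩ B| / |A| ≤ 4/5 — false.

3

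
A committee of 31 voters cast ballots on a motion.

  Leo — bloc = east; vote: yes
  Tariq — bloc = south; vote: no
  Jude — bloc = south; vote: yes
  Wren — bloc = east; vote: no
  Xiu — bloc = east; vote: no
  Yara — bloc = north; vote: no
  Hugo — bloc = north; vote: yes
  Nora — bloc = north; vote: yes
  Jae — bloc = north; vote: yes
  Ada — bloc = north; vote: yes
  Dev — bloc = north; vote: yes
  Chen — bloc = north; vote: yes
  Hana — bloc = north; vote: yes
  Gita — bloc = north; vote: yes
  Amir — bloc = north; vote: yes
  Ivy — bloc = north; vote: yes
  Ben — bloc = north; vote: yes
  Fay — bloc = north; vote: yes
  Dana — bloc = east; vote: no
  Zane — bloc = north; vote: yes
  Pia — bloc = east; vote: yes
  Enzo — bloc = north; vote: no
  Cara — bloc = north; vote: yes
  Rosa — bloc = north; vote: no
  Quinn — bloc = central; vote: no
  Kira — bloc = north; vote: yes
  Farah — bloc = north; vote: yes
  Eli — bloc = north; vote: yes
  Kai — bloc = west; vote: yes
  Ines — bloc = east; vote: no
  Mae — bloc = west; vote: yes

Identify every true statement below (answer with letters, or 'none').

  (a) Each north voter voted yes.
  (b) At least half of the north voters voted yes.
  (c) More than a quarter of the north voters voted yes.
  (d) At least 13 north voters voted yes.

|A| = 20, |A ∩ B| = 17, |A ∖ B| = 3.
(a) A ⊆ B, i.e. every element of A is in B (|A ∖ B| = 0): fails.
(b) |A ∩ B| ≥ |A ∖ B|: holds.
(c) |A ∩ B| / |A| > 1/4: holds.
(d) |A ∩ B| ≥ 13: holds.

(b), (c), (d)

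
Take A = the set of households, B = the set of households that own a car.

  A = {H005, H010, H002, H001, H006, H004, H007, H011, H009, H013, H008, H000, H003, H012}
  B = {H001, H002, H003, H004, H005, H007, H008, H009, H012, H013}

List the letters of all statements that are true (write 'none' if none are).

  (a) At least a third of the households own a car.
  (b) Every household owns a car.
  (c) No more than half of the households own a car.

(a)

|A| = 14, |A ∩ B| = 10, |A ∖ B| = 4.
(a) |A ∩ B| / |A| ≥ 1/3: holds.
(b) A ⊆ B, i.e. every element of A is in B (|A ∖ B| = 0): fails.
(c) |A ∩ B| ≤ |A ∖ B|: fails.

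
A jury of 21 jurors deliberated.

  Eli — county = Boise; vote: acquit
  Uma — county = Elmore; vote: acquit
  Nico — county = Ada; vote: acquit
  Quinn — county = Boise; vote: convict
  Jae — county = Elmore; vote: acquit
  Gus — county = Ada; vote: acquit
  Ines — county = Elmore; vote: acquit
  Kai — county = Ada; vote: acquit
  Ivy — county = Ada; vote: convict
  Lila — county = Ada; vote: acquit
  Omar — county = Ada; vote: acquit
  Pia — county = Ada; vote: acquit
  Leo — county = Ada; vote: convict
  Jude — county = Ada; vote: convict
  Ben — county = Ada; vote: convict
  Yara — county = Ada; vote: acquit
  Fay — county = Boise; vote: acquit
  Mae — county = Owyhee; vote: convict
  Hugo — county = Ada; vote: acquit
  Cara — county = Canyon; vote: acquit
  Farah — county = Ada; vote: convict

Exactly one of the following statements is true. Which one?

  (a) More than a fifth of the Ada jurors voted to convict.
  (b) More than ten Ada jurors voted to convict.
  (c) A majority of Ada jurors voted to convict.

|A| = 13, |A ∩ B| = 5, |A ∖ B| = 8.
(a) requires |A ∩ B| / |A| > 1/5: true.
(b) requires |A ∩ B| > 10: false.
(c) requires |A ∩ B| > |A ∖ B|: false.

(a)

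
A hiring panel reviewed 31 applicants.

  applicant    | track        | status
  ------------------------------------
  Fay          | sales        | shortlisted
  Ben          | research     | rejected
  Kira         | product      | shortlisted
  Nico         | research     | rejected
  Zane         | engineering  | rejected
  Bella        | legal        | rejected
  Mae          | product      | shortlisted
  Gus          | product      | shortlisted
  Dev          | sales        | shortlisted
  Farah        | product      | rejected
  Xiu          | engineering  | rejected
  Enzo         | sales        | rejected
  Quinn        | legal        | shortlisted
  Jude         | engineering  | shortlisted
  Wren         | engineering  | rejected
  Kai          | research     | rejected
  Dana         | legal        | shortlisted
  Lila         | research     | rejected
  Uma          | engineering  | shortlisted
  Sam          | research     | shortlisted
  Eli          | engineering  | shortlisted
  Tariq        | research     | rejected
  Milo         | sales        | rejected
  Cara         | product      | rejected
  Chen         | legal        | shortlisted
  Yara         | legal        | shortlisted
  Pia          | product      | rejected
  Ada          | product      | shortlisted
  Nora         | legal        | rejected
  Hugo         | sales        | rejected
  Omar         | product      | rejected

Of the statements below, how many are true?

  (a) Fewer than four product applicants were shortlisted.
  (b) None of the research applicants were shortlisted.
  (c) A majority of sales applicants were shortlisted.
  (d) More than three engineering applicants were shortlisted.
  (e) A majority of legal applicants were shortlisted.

(a) product: |A| = 8, |A ∩ B| = 4; needs |A ∩ B| < 4 — false.
(b) research: |A| = 6, |A ∩ B| = 1; needs A ∩ B = ∅ (|A ∩ B| = 0) — false.
(c) sales: |A| = 5, |A ∩ B| = 2; needs |A ∩ B| > |A ∖ B| — false.
(d) engineering: |A| = 6, |A ∩ B| = 3; needs |A ∩ B| > 3 — false.
(e) legal: |A| = 6, |A ∩ B| = 4; needs |A ∩ B| > |A ∖ B| — true.

1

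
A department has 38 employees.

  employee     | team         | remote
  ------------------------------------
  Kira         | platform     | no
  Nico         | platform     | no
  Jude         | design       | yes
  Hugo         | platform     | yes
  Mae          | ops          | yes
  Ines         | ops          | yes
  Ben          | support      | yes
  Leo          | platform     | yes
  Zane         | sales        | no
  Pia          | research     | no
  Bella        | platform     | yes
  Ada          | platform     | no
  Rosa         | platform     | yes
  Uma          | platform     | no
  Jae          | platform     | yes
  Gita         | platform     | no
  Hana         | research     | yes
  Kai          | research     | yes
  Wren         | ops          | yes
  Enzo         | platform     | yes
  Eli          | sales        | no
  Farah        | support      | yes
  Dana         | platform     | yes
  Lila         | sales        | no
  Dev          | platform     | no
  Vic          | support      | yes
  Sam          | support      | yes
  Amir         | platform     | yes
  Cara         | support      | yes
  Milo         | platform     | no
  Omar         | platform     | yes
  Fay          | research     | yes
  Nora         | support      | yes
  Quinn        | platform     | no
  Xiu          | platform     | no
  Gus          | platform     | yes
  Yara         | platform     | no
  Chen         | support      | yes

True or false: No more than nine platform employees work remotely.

Truth condition: |A ∩ B| ≤ 9.
|A| = 20, |A ∩ B| = 10, |A ∖ B| = 10.
|A ∩ B| = 10, so the statement is false.

False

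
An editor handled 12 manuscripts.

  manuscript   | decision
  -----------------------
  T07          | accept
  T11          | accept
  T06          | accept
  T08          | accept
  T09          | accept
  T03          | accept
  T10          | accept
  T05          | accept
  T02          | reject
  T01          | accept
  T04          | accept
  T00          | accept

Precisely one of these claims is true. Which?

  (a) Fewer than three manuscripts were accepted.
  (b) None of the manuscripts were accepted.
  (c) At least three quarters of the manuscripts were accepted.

|A| = 12, |A ∩ B| = 11, |A ∖ B| = 1.
(a) requires |A ∩ B| < 3: false.
(b) requires A ∩ B = ∅ (|A ∩ B| = 0): false.
(c) requires |A ∩ B| / |A| ≥ 3/4: true.

(c)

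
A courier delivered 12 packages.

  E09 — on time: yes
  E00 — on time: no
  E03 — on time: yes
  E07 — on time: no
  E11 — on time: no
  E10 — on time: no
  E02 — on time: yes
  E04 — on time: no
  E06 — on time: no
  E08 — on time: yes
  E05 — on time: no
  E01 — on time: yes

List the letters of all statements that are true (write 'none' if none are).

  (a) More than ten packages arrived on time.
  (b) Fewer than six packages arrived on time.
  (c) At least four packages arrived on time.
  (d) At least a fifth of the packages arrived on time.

|A| = 12, |A ∩ B| = 5, |A ∖ B| = 7.
(a) |A ∩ B| > 10: fails.
(b) |A ∩ B| < 6: holds.
(c) |A ∩ B| ≥ 4: holds.
(d) |A ∩ B| / |A| ≥ 1/5: holds.

(b), (c), (d)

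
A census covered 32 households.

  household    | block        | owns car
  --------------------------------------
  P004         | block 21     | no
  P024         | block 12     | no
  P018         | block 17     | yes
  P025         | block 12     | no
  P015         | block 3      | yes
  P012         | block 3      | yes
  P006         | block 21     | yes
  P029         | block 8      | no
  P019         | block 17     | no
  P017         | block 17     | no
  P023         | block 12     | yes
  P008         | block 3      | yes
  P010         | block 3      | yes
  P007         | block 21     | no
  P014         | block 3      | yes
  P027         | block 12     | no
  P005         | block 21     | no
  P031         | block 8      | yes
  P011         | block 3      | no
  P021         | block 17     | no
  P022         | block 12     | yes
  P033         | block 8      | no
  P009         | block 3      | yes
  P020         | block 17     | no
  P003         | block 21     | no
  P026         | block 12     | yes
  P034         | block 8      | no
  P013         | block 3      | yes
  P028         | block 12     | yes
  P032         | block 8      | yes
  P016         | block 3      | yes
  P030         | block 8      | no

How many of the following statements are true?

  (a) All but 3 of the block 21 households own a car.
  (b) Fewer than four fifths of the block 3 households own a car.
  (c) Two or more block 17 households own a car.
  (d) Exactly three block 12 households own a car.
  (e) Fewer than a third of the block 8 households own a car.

0

(a) block 21: |A| = 5, |A ∩ B| = 1; needs |A ∖ B| = 3 — false.
(b) block 3: |A| = 9, |A ∩ B| = 8; needs |A ∩ B| / |A| < 4/5 — false.
(c) block 17: |A| = 5, |A ∩ B| = 1; needs |A ∩ B| ≥ 2 — false.
(d) block 12: |A| = 7, |A ∩ B| = 4; needs |A ∩ B| = 3 — false.
(e) block 8: |A| = 6, |A ∩ B| = 2; needs |A ∩ B| / |A| < 1/3 — false.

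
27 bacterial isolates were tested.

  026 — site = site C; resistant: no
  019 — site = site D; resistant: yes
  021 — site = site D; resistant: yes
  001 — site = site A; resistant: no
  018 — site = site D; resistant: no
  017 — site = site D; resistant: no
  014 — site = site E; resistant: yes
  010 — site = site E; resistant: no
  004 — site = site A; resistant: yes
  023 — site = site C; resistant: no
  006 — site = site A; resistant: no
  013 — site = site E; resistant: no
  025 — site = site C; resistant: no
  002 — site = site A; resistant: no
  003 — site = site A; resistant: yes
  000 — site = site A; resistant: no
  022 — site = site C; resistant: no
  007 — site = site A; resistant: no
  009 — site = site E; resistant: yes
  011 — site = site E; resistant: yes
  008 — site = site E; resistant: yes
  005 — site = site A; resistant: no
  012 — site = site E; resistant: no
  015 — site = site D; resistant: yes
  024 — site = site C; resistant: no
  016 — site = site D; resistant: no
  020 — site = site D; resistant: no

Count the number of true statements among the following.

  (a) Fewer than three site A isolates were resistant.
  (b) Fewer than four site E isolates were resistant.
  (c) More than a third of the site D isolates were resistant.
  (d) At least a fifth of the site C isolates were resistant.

2

(a) site A: |A| = 8, |A ∩ B| = 2; needs |A ∩ B| < 3 — true.
(b) site E: |A| = 7, |A ∩ B| = 4; needs |A ∩ B| < 4 — false.
(c) site D: |A| = 7, |A ∩ B| = 3; needs |A ∩ B| / |A| > 1/3 — true.
(d) site C: |A| = 5, |A ∩ B| = 0; needs |A ∩ B| / |A| ≥ 1/5 — false.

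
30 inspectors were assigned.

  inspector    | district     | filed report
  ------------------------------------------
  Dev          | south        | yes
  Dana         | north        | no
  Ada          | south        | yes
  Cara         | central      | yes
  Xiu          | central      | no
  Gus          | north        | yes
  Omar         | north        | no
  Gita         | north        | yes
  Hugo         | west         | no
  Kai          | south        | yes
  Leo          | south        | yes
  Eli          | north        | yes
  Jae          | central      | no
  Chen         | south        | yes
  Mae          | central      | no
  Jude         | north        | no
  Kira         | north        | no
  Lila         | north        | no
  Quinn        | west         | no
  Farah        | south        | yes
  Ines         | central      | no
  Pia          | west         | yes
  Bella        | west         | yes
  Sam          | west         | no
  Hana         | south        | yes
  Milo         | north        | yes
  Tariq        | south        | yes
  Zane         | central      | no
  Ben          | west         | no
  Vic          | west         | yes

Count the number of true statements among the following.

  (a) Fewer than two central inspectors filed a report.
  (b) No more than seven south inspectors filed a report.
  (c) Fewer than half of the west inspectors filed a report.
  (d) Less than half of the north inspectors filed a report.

3

(a) central: |A| = 6, |A ∩ B| = 1; needs |A ∩ B| < 2 — true.
(b) south: |A| = 8, |A ∩ B| = 8; needs |A ∩ B| ≤ 7 — false.
(c) west: |A| = 7, |A ∩ B| = 3; needs |A ∩ B| < |A ∖ B| — true.
(d) north: |A| = 9, |A ∩ B| = 4; needs |A ∩ B| < |A ∖ B| — true.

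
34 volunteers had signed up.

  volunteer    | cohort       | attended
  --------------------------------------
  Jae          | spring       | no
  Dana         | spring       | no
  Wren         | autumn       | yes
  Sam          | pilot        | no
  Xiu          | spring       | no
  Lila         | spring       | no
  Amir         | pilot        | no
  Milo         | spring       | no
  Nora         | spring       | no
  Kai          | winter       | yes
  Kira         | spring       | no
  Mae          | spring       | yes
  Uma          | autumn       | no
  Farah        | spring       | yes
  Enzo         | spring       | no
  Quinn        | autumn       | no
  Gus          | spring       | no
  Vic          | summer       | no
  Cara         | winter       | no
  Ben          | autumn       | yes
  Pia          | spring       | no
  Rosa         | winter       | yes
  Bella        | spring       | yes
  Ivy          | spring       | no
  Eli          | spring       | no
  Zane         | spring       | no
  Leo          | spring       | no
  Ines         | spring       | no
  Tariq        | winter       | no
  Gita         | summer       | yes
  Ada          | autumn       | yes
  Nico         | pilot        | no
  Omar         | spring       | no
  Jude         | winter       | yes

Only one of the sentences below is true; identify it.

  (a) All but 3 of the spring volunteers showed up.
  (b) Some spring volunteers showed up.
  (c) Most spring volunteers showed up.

(b)

|A| = 19, |A ∩ B| = 3, |A ∖ B| = 16.
(a) requires |A ∖ B| = 3: false.
(b) requires A ∩ B ≠ ∅ (|A ∩ B| ≥ 1): true.
(c) requires |A ∩ B| > |A ∖ B|: false.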